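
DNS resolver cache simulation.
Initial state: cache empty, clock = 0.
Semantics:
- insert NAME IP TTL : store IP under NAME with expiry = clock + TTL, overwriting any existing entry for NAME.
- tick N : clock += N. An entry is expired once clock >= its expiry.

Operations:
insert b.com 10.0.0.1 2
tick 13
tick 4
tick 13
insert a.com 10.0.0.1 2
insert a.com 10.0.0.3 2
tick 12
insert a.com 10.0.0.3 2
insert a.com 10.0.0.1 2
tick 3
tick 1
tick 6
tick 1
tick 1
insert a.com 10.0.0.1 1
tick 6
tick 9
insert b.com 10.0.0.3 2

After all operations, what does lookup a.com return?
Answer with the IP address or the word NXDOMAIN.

Op 1: insert b.com -> 10.0.0.1 (expiry=0+2=2). clock=0
Op 2: tick 13 -> clock=13. purged={b.com}
Op 3: tick 4 -> clock=17.
Op 4: tick 13 -> clock=30.
Op 5: insert a.com -> 10.0.0.1 (expiry=30+2=32). clock=30
Op 6: insert a.com -> 10.0.0.3 (expiry=30+2=32). clock=30
Op 7: tick 12 -> clock=42. purged={a.com}
Op 8: insert a.com -> 10.0.0.3 (expiry=42+2=44). clock=42
Op 9: insert a.com -> 10.0.0.1 (expiry=42+2=44). clock=42
Op 10: tick 3 -> clock=45. purged={a.com}
Op 11: tick 1 -> clock=46.
Op 12: tick 6 -> clock=52.
Op 13: tick 1 -> clock=53.
Op 14: tick 1 -> clock=54.
Op 15: insert a.com -> 10.0.0.1 (expiry=54+1=55). clock=54
Op 16: tick 6 -> clock=60. purged={a.com}
Op 17: tick 9 -> clock=69.
Op 18: insert b.com -> 10.0.0.3 (expiry=69+2=71). clock=69
lookup a.com: not in cache (expired or never inserted)

Answer: NXDOMAIN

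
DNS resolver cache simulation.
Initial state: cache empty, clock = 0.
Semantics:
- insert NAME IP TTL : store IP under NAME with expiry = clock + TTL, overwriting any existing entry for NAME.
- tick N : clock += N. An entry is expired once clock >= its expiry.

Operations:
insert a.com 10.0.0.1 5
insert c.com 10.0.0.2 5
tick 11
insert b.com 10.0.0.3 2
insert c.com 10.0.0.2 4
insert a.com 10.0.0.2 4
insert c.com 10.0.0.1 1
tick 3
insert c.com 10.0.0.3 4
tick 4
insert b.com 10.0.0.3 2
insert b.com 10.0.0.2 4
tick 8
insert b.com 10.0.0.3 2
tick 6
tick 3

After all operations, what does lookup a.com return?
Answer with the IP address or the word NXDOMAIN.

Answer: NXDOMAIN

Derivation:
Op 1: insert a.com -> 10.0.0.1 (expiry=0+5=5). clock=0
Op 2: insert c.com -> 10.0.0.2 (expiry=0+5=5). clock=0
Op 3: tick 11 -> clock=11. purged={a.com,c.com}
Op 4: insert b.com -> 10.0.0.3 (expiry=11+2=13). clock=11
Op 5: insert c.com -> 10.0.0.2 (expiry=11+4=15). clock=11
Op 6: insert a.com -> 10.0.0.2 (expiry=11+4=15). clock=11
Op 7: insert c.com -> 10.0.0.1 (expiry=11+1=12). clock=11
Op 8: tick 3 -> clock=14. purged={b.com,c.com}
Op 9: insert c.com -> 10.0.0.3 (expiry=14+4=18). clock=14
Op 10: tick 4 -> clock=18. purged={a.com,c.com}
Op 11: insert b.com -> 10.0.0.3 (expiry=18+2=20). clock=18
Op 12: insert b.com -> 10.0.0.2 (expiry=18+4=22). clock=18
Op 13: tick 8 -> clock=26. purged={b.com}
Op 14: insert b.com -> 10.0.0.3 (expiry=26+2=28). clock=26
Op 15: tick 6 -> clock=32. purged={b.com}
Op 16: tick 3 -> clock=35.
lookup a.com: not in cache (expired or never inserted)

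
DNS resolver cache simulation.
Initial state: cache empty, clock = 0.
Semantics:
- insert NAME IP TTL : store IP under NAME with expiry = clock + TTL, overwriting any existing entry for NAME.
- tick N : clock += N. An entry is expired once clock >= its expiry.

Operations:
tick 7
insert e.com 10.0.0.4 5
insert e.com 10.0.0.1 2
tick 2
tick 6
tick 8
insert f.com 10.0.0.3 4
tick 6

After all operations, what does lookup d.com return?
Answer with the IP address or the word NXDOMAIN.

Answer: NXDOMAIN

Derivation:
Op 1: tick 7 -> clock=7.
Op 2: insert e.com -> 10.0.0.4 (expiry=7+5=12). clock=7
Op 3: insert e.com -> 10.0.0.1 (expiry=7+2=9). clock=7
Op 4: tick 2 -> clock=9. purged={e.com}
Op 5: tick 6 -> clock=15.
Op 6: tick 8 -> clock=23.
Op 7: insert f.com -> 10.0.0.3 (expiry=23+4=27). clock=23
Op 8: tick 6 -> clock=29. purged={f.com}
lookup d.com: not in cache (expired or never inserted)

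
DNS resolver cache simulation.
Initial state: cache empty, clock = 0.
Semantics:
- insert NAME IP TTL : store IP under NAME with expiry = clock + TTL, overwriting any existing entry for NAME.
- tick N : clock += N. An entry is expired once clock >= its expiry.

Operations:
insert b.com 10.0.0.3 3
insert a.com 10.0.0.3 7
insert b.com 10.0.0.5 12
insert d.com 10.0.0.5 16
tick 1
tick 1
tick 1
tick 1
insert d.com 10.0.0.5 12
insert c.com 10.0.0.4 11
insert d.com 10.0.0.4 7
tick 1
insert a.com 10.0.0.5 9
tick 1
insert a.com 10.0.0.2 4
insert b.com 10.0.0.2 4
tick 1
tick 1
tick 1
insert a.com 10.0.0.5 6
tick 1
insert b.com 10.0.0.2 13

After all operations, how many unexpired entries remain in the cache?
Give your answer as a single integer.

Answer: 4

Derivation:
Op 1: insert b.com -> 10.0.0.3 (expiry=0+3=3). clock=0
Op 2: insert a.com -> 10.0.0.3 (expiry=0+7=7). clock=0
Op 3: insert b.com -> 10.0.0.5 (expiry=0+12=12). clock=0
Op 4: insert d.com -> 10.0.0.5 (expiry=0+16=16). clock=0
Op 5: tick 1 -> clock=1.
Op 6: tick 1 -> clock=2.
Op 7: tick 1 -> clock=3.
Op 8: tick 1 -> clock=4.
Op 9: insert d.com -> 10.0.0.5 (expiry=4+12=16). clock=4
Op 10: insert c.com -> 10.0.0.4 (expiry=4+11=15). clock=4
Op 11: insert d.com -> 10.0.0.4 (expiry=4+7=11). clock=4
Op 12: tick 1 -> clock=5.
Op 13: insert a.com -> 10.0.0.5 (expiry=5+9=14). clock=5
Op 14: tick 1 -> clock=6.
Op 15: insert a.com -> 10.0.0.2 (expiry=6+4=10). clock=6
Op 16: insert b.com -> 10.0.0.2 (expiry=6+4=10). clock=6
Op 17: tick 1 -> clock=7.
Op 18: tick 1 -> clock=8.
Op 19: tick 1 -> clock=9.
Op 20: insert a.com -> 10.0.0.5 (expiry=9+6=15). clock=9
Op 21: tick 1 -> clock=10. purged={b.com}
Op 22: insert b.com -> 10.0.0.2 (expiry=10+13=23). clock=10
Final cache (unexpired): {a.com,b.com,c.com,d.com} -> size=4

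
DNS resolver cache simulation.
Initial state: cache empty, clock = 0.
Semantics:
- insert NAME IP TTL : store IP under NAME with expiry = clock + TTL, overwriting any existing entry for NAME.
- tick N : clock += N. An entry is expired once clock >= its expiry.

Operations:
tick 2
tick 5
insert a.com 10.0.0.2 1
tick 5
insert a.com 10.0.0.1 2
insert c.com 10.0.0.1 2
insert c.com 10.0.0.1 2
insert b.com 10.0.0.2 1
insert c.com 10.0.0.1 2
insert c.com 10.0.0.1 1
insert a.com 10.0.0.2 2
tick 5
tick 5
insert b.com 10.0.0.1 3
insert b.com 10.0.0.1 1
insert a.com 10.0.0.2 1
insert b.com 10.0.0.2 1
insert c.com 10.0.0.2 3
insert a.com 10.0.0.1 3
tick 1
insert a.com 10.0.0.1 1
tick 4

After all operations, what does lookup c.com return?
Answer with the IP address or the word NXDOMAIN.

Answer: NXDOMAIN

Derivation:
Op 1: tick 2 -> clock=2.
Op 2: tick 5 -> clock=7.
Op 3: insert a.com -> 10.0.0.2 (expiry=7+1=8). clock=7
Op 4: tick 5 -> clock=12. purged={a.com}
Op 5: insert a.com -> 10.0.0.1 (expiry=12+2=14). clock=12
Op 6: insert c.com -> 10.0.0.1 (expiry=12+2=14). clock=12
Op 7: insert c.com -> 10.0.0.1 (expiry=12+2=14). clock=12
Op 8: insert b.com -> 10.0.0.2 (expiry=12+1=13). clock=12
Op 9: insert c.com -> 10.0.0.1 (expiry=12+2=14). clock=12
Op 10: insert c.com -> 10.0.0.1 (expiry=12+1=13). clock=12
Op 11: insert a.com -> 10.0.0.2 (expiry=12+2=14). clock=12
Op 12: tick 5 -> clock=17. purged={a.com,b.com,c.com}
Op 13: tick 5 -> clock=22.
Op 14: insert b.com -> 10.0.0.1 (expiry=22+3=25). clock=22
Op 15: insert b.com -> 10.0.0.1 (expiry=22+1=23). clock=22
Op 16: insert a.com -> 10.0.0.2 (expiry=22+1=23). clock=22
Op 17: insert b.com -> 10.0.0.2 (expiry=22+1=23). clock=22
Op 18: insert c.com -> 10.0.0.2 (expiry=22+3=25). clock=22
Op 19: insert a.com -> 10.0.0.1 (expiry=22+3=25). clock=22
Op 20: tick 1 -> clock=23. purged={b.com}
Op 21: insert a.com -> 10.0.0.1 (expiry=23+1=24). clock=23
Op 22: tick 4 -> clock=27. purged={a.com,c.com}
lookup c.com: not in cache (expired or never inserted)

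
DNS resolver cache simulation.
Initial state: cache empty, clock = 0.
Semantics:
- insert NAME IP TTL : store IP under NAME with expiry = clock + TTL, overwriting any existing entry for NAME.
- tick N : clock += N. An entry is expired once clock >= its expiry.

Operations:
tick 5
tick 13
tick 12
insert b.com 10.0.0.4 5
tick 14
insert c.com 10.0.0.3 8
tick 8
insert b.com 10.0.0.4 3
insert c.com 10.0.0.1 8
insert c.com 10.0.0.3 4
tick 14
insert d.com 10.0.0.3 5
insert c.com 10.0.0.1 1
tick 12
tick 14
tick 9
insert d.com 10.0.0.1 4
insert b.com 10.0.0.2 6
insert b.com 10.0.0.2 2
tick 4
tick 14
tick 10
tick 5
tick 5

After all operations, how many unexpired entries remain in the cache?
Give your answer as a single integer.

Answer: 0

Derivation:
Op 1: tick 5 -> clock=5.
Op 2: tick 13 -> clock=18.
Op 3: tick 12 -> clock=30.
Op 4: insert b.com -> 10.0.0.4 (expiry=30+5=35). clock=30
Op 5: tick 14 -> clock=44. purged={b.com}
Op 6: insert c.com -> 10.0.0.3 (expiry=44+8=52). clock=44
Op 7: tick 8 -> clock=52. purged={c.com}
Op 8: insert b.com -> 10.0.0.4 (expiry=52+3=55). clock=52
Op 9: insert c.com -> 10.0.0.1 (expiry=52+8=60). clock=52
Op 10: insert c.com -> 10.0.0.3 (expiry=52+4=56). clock=52
Op 11: tick 14 -> clock=66. purged={b.com,c.com}
Op 12: insert d.com -> 10.0.0.3 (expiry=66+5=71). clock=66
Op 13: insert c.com -> 10.0.0.1 (expiry=66+1=67). clock=66
Op 14: tick 12 -> clock=78. purged={c.com,d.com}
Op 15: tick 14 -> clock=92.
Op 16: tick 9 -> clock=101.
Op 17: insert d.com -> 10.0.0.1 (expiry=101+4=105). clock=101
Op 18: insert b.com -> 10.0.0.2 (expiry=101+6=107). clock=101
Op 19: insert b.com -> 10.0.0.2 (expiry=101+2=103). clock=101
Op 20: tick 4 -> clock=105. purged={b.com,d.com}
Op 21: tick 14 -> clock=119.
Op 22: tick 10 -> clock=129.
Op 23: tick 5 -> clock=134.
Op 24: tick 5 -> clock=139.
Final cache (unexpired): {} -> size=0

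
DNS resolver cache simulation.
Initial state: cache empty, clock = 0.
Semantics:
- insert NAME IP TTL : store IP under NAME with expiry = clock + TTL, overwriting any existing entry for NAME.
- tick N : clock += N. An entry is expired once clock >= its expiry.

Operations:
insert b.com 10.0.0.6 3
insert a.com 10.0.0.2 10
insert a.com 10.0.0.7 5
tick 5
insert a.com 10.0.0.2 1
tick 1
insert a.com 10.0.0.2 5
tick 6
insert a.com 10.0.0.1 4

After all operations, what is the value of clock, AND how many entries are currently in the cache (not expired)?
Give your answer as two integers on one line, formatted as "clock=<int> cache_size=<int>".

Answer: clock=12 cache_size=1

Derivation:
Op 1: insert b.com -> 10.0.0.6 (expiry=0+3=3). clock=0
Op 2: insert a.com -> 10.0.0.2 (expiry=0+10=10). clock=0
Op 3: insert a.com -> 10.0.0.7 (expiry=0+5=5). clock=0
Op 4: tick 5 -> clock=5. purged={a.com,b.com}
Op 5: insert a.com -> 10.0.0.2 (expiry=5+1=6). clock=5
Op 6: tick 1 -> clock=6. purged={a.com}
Op 7: insert a.com -> 10.0.0.2 (expiry=6+5=11). clock=6
Op 8: tick 6 -> clock=12. purged={a.com}
Op 9: insert a.com -> 10.0.0.1 (expiry=12+4=16). clock=12
Final clock = 12
Final cache (unexpired): {a.com} -> size=1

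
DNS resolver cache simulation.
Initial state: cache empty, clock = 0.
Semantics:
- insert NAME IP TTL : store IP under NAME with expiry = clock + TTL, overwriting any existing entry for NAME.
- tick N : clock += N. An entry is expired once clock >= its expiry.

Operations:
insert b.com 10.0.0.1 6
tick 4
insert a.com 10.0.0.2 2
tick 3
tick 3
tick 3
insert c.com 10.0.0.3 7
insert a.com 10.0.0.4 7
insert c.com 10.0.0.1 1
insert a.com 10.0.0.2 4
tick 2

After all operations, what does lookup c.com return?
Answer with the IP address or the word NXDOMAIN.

Answer: NXDOMAIN

Derivation:
Op 1: insert b.com -> 10.0.0.1 (expiry=0+6=6). clock=0
Op 2: tick 4 -> clock=4.
Op 3: insert a.com -> 10.0.0.2 (expiry=4+2=6). clock=4
Op 4: tick 3 -> clock=7. purged={a.com,b.com}
Op 5: tick 3 -> clock=10.
Op 6: tick 3 -> clock=13.
Op 7: insert c.com -> 10.0.0.3 (expiry=13+7=20). clock=13
Op 8: insert a.com -> 10.0.0.4 (expiry=13+7=20). clock=13
Op 9: insert c.com -> 10.0.0.1 (expiry=13+1=14). clock=13
Op 10: insert a.com -> 10.0.0.2 (expiry=13+4=17). clock=13
Op 11: tick 2 -> clock=15. purged={c.com}
lookup c.com: not in cache (expired or never inserted)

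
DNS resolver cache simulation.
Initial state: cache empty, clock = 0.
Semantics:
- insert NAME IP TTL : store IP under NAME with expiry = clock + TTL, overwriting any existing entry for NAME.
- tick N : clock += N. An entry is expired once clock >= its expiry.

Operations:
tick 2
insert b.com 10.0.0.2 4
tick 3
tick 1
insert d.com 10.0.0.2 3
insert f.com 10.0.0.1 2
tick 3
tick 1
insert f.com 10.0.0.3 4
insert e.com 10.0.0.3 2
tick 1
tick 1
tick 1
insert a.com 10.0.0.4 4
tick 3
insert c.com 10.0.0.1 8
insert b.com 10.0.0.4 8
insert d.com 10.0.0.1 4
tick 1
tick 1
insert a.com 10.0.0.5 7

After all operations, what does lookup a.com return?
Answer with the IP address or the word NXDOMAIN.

Op 1: tick 2 -> clock=2.
Op 2: insert b.com -> 10.0.0.2 (expiry=2+4=6). clock=2
Op 3: tick 3 -> clock=5.
Op 4: tick 1 -> clock=6. purged={b.com}
Op 5: insert d.com -> 10.0.0.2 (expiry=6+3=9). clock=6
Op 6: insert f.com -> 10.0.0.1 (expiry=6+2=8). clock=6
Op 7: tick 3 -> clock=9. purged={d.com,f.com}
Op 8: tick 1 -> clock=10.
Op 9: insert f.com -> 10.0.0.3 (expiry=10+4=14). clock=10
Op 10: insert e.com -> 10.0.0.3 (expiry=10+2=12). clock=10
Op 11: tick 1 -> clock=11.
Op 12: tick 1 -> clock=12. purged={e.com}
Op 13: tick 1 -> clock=13.
Op 14: insert a.com -> 10.0.0.4 (expiry=13+4=17). clock=13
Op 15: tick 3 -> clock=16. purged={f.com}
Op 16: insert c.com -> 10.0.0.1 (expiry=16+8=24). clock=16
Op 17: insert b.com -> 10.0.0.4 (expiry=16+8=24). clock=16
Op 18: insert d.com -> 10.0.0.1 (expiry=16+4=20). clock=16
Op 19: tick 1 -> clock=17. purged={a.com}
Op 20: tick 1 -> clock=18.
Op 21: insert a.com -> 10.0.0.5 (expiry=18+7=25). clock=18
lookup a.com: present, ip=10.0.0.5 expiry=25 > clock=18

Answer: 10.0.0.5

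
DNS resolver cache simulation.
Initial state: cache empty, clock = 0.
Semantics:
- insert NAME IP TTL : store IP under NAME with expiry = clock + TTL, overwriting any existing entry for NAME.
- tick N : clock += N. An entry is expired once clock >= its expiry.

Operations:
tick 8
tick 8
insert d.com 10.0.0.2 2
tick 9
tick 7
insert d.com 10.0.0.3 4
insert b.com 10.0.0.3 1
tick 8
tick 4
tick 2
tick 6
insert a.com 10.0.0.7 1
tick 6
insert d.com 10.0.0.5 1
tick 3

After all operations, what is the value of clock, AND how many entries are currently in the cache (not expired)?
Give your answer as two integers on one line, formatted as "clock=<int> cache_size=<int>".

Answer: clock=61 cache_size=0

Derivation:
Op 1: tick 8 -> clock=8.
Op 2: tick 8 -> clock=16.
Op 3: insert d.com -> 10.0.0.2 (expiry=16+2=18). clock=16
Op 4: tick 9 -> clock=25. purged={d.com}
Op 5: tick 7 -> clock=32.
Op 6: insert d.com -> 10.0.0.3 (expiry=32+4=36). clock=32
Op 7: insert b.com -> 10.0.0.3 (expiry=32+1=33). clock=32
Op 8: tick 8 -> clock=40. purged={b.com,d.com}
Op 9: tick 4 -> clock=44.
Op 10: tick 2 -> clock=46.
Op 11: tick 6 -> clock=52.
Op 12: insert a.com -> 10.0.0.7 (expiry=52+1=53). clock=52
Op 13: tick 6 -> clock=58. purged={a.com}
Op 14: insert d.com -> 10.0.0.5 (expiry=58+1=59). clock=58
Op 15: tick 3 -> clock=61. purged={d.com}
Final clock = 61
Final cache (unexpired): {} -> size=0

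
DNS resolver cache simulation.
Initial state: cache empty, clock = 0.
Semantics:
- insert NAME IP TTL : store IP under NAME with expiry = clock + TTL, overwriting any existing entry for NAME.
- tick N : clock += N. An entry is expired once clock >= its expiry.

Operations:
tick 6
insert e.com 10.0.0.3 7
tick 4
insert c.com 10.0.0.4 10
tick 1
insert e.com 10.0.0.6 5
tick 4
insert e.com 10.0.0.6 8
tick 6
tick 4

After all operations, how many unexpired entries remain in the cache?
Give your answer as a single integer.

Op 1: tick 6 -> clock=6.
Op 2: insert e.com -> 10.0.0.3 (expiry=6+7=13). clock=6
Op 3: tick 4 -> clock=10.
Op 4: insert c.com -> 10.0.0.4 (expiry=10+10=20). clock=10
Op 5: tick 1 -> clock=11.
Op 6: insert e.com -> 10.0.0.6 (expiry=11+5=16). clock=11
Op 7: tick 4 -> clock=15.
Op 8: insert e.com -> 10.0.0.6 (expiry=15+8=23). clock=15
Op 9: tick 6 -> clock=21. purged={c.com}
Op 10: tick 4 -> clock=25. purged={e.com}
Final cache (unexpired): {} -> size=0

Answer: 0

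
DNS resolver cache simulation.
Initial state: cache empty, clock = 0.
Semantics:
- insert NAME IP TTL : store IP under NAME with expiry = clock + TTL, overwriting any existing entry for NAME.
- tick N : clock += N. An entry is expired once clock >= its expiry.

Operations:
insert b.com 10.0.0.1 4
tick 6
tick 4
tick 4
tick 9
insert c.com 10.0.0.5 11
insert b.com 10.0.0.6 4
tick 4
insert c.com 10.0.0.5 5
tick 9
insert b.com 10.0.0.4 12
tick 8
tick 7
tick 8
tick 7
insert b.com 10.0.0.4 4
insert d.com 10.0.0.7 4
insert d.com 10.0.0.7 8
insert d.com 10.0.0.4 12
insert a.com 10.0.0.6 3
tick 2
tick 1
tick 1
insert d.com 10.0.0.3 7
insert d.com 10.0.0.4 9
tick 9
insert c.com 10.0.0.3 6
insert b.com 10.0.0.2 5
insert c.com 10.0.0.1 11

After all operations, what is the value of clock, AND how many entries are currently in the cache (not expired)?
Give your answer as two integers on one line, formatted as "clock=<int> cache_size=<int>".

Answer: clock=79 cache_size=2

Derivation:
Op 1: insert b.com -> 10.0.0.1 (expiry=0+4=4). clock=0
Op 2: tick 6 -> clock=6. purged={b.com}
Op 3: tick 4 -> clock=10.
Op 4: tick 4 -> clock=14.
Op 5: tick 9 -> clock=23.
Op 6: insert c.com -> 10.0.0.5 (expiry=23+11=34). clock=23
Op 7: insert b.com -> 10.0.0.6 (expiry=23+4=27). clock=23
Op 8: tick 4 -> clock=27. purged={b.com}
Op 9: insert c.com -> 10.0.0.5 (expiry=27+5=32). clock=27
Op 10: tick 9 -> clock=36. purged={c.com}
Op 11: insert b.com -> 10.0.0.4 (expiry=36+12=48). clock=36
Op 12: tick 8 -> clock=44.
Op 13: tick 7 -> clock=51. purged={b.com}
Op 14: tick 8 -> clock=59.
Op 15: tick 7 -> clock=66.
Op 16: insert b.com -> 10.0.0.4 (expiry=66+4=70). clock=66
Op 17: insert d.com -> 10.0.0.7 (expiry=66+4=70). clock=66
Op 18: insert d.com -> 10.0.0.7 (expiry=66+8=74). clock=66
Op 19: insert d.com -> 10.0.0.4 (expiry=66+12=78). clock=66
Op 20: insert a.com -> 10.0.0.6 (expiry=66+3=69). clock=66
Op 21: tick 2 -> clock=68.
Op 22: tick 1 -> clock=69. purged={a.com}
Op 23: tick 1 -> clock=70. purged={b.com}
Op 24: insert d.com -> 10.0.0.3 (expiry=70+7=77). clock=70
Op 25: insert d.com -> 10.0.0.4 (expiry=70+9=79). clock=70
Op 26: tick 9 -> clock=79. purged={d.com}
Op 27: insert c.com -> 10.0.0.3 (expiry=79+6=85). clock=79
Op 28: insert b.com -> 10.0.0.2 (expiry=79+5=84). clock=79
Op 29: insert c.com -> 10.0.0.1 (expiry=79+11=90). clock=79
Final clock = 79
Final cache (unexpired): {b.com,c.com} -> size=2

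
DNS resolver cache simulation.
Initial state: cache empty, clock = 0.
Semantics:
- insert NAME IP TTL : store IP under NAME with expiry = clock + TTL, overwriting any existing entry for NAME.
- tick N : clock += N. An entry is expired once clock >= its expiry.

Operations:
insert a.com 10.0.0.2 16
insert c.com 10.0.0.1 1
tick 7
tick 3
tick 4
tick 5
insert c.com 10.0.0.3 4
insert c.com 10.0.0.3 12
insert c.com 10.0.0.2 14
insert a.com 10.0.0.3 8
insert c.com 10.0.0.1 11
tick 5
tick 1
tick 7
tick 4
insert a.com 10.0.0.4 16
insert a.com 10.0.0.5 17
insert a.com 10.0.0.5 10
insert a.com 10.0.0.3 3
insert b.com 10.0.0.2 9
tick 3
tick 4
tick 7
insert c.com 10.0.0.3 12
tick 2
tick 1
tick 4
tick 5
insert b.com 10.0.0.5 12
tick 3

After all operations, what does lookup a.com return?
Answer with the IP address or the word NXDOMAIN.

Answer: NXDOMAIN

Derivation:
Op 1: insert a.com -> 10.0.0.2 (expiry=0+16=16). clock=0
Op 2: insert c.com -> 10.0.0.1 (expiry=0+1=1). clock=0
Op 3: tick 7 -> clock=7. purged={c.com}
Op 4: tick 3 -> clock=10.
Op 5: tick 4 -> clock=14.
Op 6: tick 5 -> clock=19. purged={a.com}
Op 7: insert c.com -> 10.0.0.3 (expiry=19+4=23). clock=19
Op 8: insert c.com -> 10.0.0.3 (expiry=19+12=31). clock=19
Op 9: insert c.com -> 10.0.0.2 (expiry=19+14=33). clock=19
Op 10: insert a.com -> 10.0.0.3 (expiry=19+8=27). clock=19
Op 11: insert c.com -> 10.0.0.1 (expiry=19+11=30). clock=19
Op 12: tick 5 -> clock=24.
Op 13: tick 1 -> clock=25.
Op 14: tick 7 -> clock=32. purged={a.com,c.com}
Op 15: tick 4 -> clock=36.
Op 16: insert a.com -> 10.0.0.4 (expiry=36+16=52). clock=36
Op 17: insert a.com -> 10.0.0.5 (expiry=36+17=53). clock=36
Op 18: insert a.com -> 10.0.0.5 (expiry=36+10=46). clock=36
Op 19: insert a.com -> 10.0.0.3 (expiry=36+3=39). clock=36
Op 20: insert b.com -> 10.0.0.2 (expiry=36+9=45). clock=36
Op 21: tick 3 -> clock=39. purged={a.com}
Op 22: tick 4 -> clock=43.
Op 23: tick 7 -> clock=50. purged={b.com}
Op 24: insert c.com -> 10.0.0.3 (expiry=50+12=62). clock=50
Op 25: tick 2 -> clock=52.
Op 26: tick 1 -> clock=53.
Op 27: tick 4 -> clock=57.
Op 28: tick 5 -> clock=62. purged={c.com}
Op 29: insert b.com -> 10.0.0.5 (expiry=62+12=74). clock=62
Op 30: tick 3 -> clock=65.
lookup a.com: not in cache (expired or never inserted)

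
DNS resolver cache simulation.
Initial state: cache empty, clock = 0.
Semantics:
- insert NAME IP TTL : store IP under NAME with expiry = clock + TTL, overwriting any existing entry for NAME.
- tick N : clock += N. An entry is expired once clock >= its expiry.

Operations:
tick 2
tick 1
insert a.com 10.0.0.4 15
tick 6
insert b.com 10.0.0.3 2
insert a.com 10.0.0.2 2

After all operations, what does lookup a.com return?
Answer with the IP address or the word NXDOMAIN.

Op 1: tick 2 -> clock=2.
Op 2: tick 1 -> clock=3.
Op 3: insert a.com -> 10.0.0.4 (expiry=3+15=18). clock=3
Op 4: tick 6 -> clock=9.
Op 5: insert b.com -> 10.0.0.3 (expiry=9+2=11). clock=9
Op 6: insert a.com -> 10.0.0.2 (expiry=9+2=11). clock=9
lookup a.com: present, ip=10.0.0.2 expiry=11 > clock=9

Answer: 10.0.0.2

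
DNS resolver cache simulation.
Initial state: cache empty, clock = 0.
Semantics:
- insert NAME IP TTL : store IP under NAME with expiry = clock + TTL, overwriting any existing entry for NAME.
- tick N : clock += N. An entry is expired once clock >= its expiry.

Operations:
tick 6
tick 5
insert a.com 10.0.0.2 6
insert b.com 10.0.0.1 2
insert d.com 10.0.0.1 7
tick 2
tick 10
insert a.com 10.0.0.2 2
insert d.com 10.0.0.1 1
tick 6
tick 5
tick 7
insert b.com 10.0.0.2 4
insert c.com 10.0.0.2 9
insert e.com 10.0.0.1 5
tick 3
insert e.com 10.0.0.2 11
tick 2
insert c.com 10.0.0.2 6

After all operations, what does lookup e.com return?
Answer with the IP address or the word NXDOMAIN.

Answer: 10.0.0.2

Derivation:
Op 1: tick 6 -> clock=6.
Op 2: tick 5 -> clock=11.
Op 3: insert a.com -> 10.0.0.2 (expiry=11+6=17). clock=11
Op 4: insert b.com -> 10.0.0.1 (expiry=11+2=13). clock=11
Op 5: insert d.com -> 10.0.0.1 (expiry=11+7=18). clock=11
Op 6: tick 2 -> clock=13. purged={b.com}
Op 7: tick 10 -> clock=23. purged={a.com,d.com}
Op 8: insert a.com -> 10.0.0.2 (expiry=23+2=25). clock=23
Op 9: insert d.com -> 10.0.0.1 (expiry=23+1=24). clock=23
Op 10: tick 6 -> clock=29. purged={a.com,d.com}
Op 11: tick 5 -> clock=34.
Op 12: tick 7 -> clock=41.
Op 13: insert b.com -> 10.0.0.2 (expiry=41+4=45). clock=41
Op 14: insert c.com -> 10.0.0.2 (expiry=41+9=50). clock=41
Op 15: insert e.com -> 10.0.0.1 (expiry=41+5=46). clock=41
Op 16: tick 3 -> clock=44.
Op 17: insert e.com -> 10.0.0.2 (expiry=44+11=55). clock=44
Op 18: tick 2 -> clock=46. purged={b.com}
Op 19: insert c.com -> 10.0.0.2 (expiry=46+6=52). clock=46
lookup e.com: present, ip=10.0.0.2 expiry=55 > clock=46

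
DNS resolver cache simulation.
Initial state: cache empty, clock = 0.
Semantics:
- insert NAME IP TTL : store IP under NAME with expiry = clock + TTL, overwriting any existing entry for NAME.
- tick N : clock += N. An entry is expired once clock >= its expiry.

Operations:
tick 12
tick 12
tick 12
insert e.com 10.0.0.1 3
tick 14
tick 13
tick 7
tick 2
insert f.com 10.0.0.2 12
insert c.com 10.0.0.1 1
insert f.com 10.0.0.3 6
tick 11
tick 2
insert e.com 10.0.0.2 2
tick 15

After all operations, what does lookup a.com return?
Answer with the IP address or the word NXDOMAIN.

Answer: NXDOMAIN

Derivation:
Op 1: tick 12 -> clock=12.
Op 2: tick 12 -> clock=24.
Op 3: tick 12 -> clock=36.
Op 4: insert e.com -> 10.0.0.1 (expiry=36+3=39). clock=36
Op 5: tick 14 -> clock=50. purged={e.com}
Op 6: tick 13 -> clock=63.
Op 7: tick 7 -> clock=70.
Op 8: tick 2 -> clock=72.
Op 9: insert f.com -> 10.0.0.2 (expiry=72+12=84). clock=72
Op 10: insert c.com -> 10.0.0.1 (expiry=72+1=73). clock=72
Op 11: insert f.com -> 10.0.0.3 (expiry=72+6=78). clock=72
Op 12: tick 11 -> clock=83. purged={c.com,f.com}
Op 13: tick 2 -> clock=85.
Op 14: insert e.com -> 10.0.0.2 (expiry=85+2=87). clock=85
Op 15: tick 15 -> clock=100. purged={e.com}
lookup a.com: not in cache (expired or never inserted)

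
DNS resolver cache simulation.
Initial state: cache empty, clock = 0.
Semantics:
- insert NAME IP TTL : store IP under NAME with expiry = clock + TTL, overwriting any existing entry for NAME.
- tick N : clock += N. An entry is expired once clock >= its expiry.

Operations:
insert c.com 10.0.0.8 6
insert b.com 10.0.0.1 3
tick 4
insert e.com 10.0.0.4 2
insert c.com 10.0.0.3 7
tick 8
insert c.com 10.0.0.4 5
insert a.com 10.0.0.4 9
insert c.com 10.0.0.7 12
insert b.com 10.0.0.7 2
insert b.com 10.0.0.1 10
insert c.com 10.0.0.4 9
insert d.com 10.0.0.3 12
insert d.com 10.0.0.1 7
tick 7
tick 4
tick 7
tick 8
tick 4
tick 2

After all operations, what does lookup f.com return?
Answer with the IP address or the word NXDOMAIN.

Op 1: insert c.com -> 10.0.0.8 (expiry=0+6=6). clock=0
Op 2: insert b.com -> 10.0.0.1 (expiry=0+3=3). clock=0
Op 3: tick 4 -> clock=4. purged={b.com}
Op 4: insert e.com -> 10.0.0.4 (expiry=4+2=6). clock=4
Op 5: insert c.com -> 10.0.0.3 (expiry=4+7=11). clock=4
Op 6: tick 8 -> clock=12. purged={c.com,e.com}
Op 7: insert c.com -> 10.0.0.4 (expiry=12+5=17). clock=12
Op 8: insert a.com -> 10.0.0.4 (expiry=12+9=21). clock=12
Op 9: insert c.com -> 10.0.0.7 (expiry=12+12=24). clock=12
Op 10: insert b.com -> 10.0.0.7 (expiry=12+2=14). clock=12
Op 11: insert b.com -> 10.0.0.1 (expiry=12+10=22). clock=12
Op 12: insert c.com -> 10.0.0.4 (expiry=12+9=21). clock=12
Op 13: insert d.com -> 10.0.0.3 (expiry=12+12=24). clock=12
Op 14: insert d.com -> 10.0.0.1 (expiry=12+7=19). clock=12
Op 15: tick 7 -> clock=19. purged={d.com}
Op 16: tick 4 -> clock=23. purged={a.com,b.com,c.com}
Op 17: tick 7 -> clock=30.
Op 18: tick 8 -> clock=38.
Op 19: tick 4 -> clock=42.
Op 20: tick 2 -> clock=44.
lookup f.com: not in cache (expired or never inserted)

Answer: NXDOMAIN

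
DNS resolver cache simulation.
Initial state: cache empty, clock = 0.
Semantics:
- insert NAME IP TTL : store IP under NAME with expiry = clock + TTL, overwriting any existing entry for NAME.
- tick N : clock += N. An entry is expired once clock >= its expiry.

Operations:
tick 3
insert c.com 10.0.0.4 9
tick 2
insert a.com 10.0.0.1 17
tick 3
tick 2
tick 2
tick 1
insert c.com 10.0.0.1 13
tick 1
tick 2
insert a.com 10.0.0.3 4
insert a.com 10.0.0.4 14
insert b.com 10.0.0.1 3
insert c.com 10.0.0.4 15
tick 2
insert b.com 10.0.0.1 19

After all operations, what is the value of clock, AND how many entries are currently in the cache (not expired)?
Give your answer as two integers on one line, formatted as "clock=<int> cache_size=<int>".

Answer: clock=18 cache_size=3

Derivation:
Op 1: tick 3 -> clock=3.
Op 2: insert c.com -> 10.0.0.4 (expiry=3+9=12). clock=3
Op 3: tick 2 -> clock=5.
Op 4: insert a.com -> 10.0.0.1 (expiry=5+17=22). clock=5
Op 5: tick 3 -> clock=8.
Op 6: tick 2 -> clock=10.
Op 7: tick 2 -> clock=12. purged={c.com}
Op 8: tick 1 -> clock=13.
Op 9: insert c.com -> 10.0.0.1 (expiry=13+13=26). clock=13
Op 10: tick 1 -> clock=14.
Op 11: tick 2 -> clock=16.
Op 12: insert a.com -> 10.0.0.3 (expiry=16+4=20). clock=16
Op 13: insert a.com -> 10.0.0.4 (expiry=16+14=30). clock=16
Op 14: insert b.com -> 10.0.0.1 (expiry=16+3=19). clock=16
Op 15: insert c.com -> 10.0.0.4 (expiry=16+15=31). clock=16
Op 16: tick 2 -> clock=18.
Op 17: insert b.com -> 10.0.0.1 (expiry=18+19=37). clock=18
Final clock = 18
Final cache (unexpired): {a.com,b.com,c.com} -> size=3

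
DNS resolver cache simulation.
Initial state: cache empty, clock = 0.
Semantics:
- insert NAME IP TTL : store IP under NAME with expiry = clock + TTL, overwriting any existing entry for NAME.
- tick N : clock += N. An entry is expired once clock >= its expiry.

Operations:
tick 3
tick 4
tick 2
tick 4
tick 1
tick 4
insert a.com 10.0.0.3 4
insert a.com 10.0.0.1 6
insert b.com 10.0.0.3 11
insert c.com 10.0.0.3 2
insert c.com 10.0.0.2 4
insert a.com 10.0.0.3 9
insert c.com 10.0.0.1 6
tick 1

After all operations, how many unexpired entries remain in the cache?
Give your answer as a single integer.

Op 1: tick 3 -> clock=3.
Op 2: tick 4 -> clock=7.
Op 3: tick 2 -> clock=9.
Op 4: tick 4 -> clock=13.
Op 5: tick 1 -> clock=14.
Op 6: tick 4 -> clock=18.
Op 7: insert a.com -> 10.0.0.3 (expiry=18+4=22). clock=18
Op 8: insert a.com -> 10.0.0.1 (expiry=18+6=24). clock=18
Op 9: insert b.com -> 10.0.0.3 (expiry=18+11=29). clock=18
Op 10: insert c.com -> 10.0.0.3 (expiry=18+2=20). clock=18
Op 11: insert c.com -> 10.0.0.2 (expiry=18+4=22). clock=18
Op 12: insert a.com -> 10.0.0.3 (expiry=18+9=27). clock=18
Op 13: insert c.com -> 10.0.0.1 (expiry=18+6=24). clock=18
Op 14: tick 1 -> clock=19.
Final cache (unexpired): {a.com,b.com,c.com} -> size=3

Answer: 3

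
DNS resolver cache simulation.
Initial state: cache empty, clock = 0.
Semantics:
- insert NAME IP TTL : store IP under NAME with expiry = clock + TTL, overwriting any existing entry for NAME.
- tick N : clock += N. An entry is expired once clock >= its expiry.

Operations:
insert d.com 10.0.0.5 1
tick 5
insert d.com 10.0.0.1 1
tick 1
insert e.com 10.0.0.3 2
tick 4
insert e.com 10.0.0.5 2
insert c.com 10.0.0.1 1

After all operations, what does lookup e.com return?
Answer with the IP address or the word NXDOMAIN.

Op 1: insert d.com -> 10.0.0.5 (expiry=0+1=1). clock=0
Op 2: tick 5 -> clock=5. purged={d.com}
Op 3: insert d.com -> 10.0.0.1 (expiry=5+1=6). clock=5
Op 4: tick 1 -> clock=6. purged={d.com}
Op 5: insert e.com -> 10.0.0.3 (expiry=6+2=8). clock=6
Op 6: tick 4 -> clock=10. purged={e.com}
Op 7: insert e.com -> 10.0.0.5 (expiry=10+2=12). clock=10
Op 8: insert c.com -> 10.0.0.1 (expiry=10+1=11). clock=10
lookup e.com: present, ip=10.0.0.5 expiry=12 > clock=10

Answer: 10.0.0.5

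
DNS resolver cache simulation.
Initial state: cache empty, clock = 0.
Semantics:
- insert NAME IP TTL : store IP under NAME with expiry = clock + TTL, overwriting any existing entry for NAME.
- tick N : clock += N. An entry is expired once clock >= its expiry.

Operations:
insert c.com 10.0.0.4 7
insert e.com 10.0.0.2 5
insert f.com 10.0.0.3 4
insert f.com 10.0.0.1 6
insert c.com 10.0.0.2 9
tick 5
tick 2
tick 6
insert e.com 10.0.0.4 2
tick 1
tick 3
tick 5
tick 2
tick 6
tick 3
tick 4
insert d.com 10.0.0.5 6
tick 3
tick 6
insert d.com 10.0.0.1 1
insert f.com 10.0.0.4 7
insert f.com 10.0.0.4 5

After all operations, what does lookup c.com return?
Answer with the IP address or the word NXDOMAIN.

Op 1: insert c.com -> 10.0.0.4 (expiry=0+7=7). clock=0
Op 2: insert e.com -> 10.0.0.2 (expiry=0+5=5). clock=0
Op 3: insert f.com -> 10.0.0.3 (expiry=0+4=4). clock=0
Op 4: insert f.com -> 10.0.0.1 (expiry=0+6=6). clock=0
Op 5: insert c.com -> 10.0.0.2 (expiry=0+9=9). clock=0
Op 6: tick 5 -> clock=5. purged={e.com}
Op 7: tick 2 -> clock=7. purged={f.com}
Op 8: tick 6 -> clock=13. purged={c.com}
Op 9: insert e.com -> 10.0.0.4 (expiry=13+2=15). clock=13
Op 10: tick 1 -> clock=14.
Op 11: tick 3 -> clock=17. purged={e.com}
Op 12: tick 5 -> clock=22.
Op 13: tick 2 -> clock=24.
Op 14: tick 6 -> clock=30.
Op 15: tick 3 -> clock=33.
Op 16: tick 4 -> clock=37.
Op 17: insert d.com -> 10.0.0.5 (expiry=37+6=43). clock=37
Op 18: tick 3 -> clock=40.
Op 19: tick 6 -> clock=46. purged={d.com}
Op 20: insert d.com -> 10.0.0.1 (expiry=46+1=47). clock=46
Op 21: insert f.com -> 10.0.0.4 (expiry=46+7=53). clock=46
Op 22: insert f.com -> 10.0.0.4 (expiry=46+5=51). clock=46
lookup c.com: not in cache (expired or never inserted)

Answer: NXDOMAIN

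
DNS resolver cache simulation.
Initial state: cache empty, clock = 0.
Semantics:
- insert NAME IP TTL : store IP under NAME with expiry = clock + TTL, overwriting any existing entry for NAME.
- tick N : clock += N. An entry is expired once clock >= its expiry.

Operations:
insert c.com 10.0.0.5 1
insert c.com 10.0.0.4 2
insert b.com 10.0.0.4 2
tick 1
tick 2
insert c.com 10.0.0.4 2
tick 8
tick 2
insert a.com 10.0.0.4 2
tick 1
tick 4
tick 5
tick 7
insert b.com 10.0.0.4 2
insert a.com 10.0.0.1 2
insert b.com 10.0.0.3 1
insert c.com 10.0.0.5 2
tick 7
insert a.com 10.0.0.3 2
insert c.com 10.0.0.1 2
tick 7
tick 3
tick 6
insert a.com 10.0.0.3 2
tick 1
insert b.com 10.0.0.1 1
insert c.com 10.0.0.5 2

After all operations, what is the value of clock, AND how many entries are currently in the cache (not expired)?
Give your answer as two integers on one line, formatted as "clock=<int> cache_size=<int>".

Op 1: insert c.com -> 10.0.0.5 (expiry=0+1=1). clock=0
Op 2: insert c.com -> 10.0.0.4 (expiry=0+2=2). clock=0
Op 3: insert b.com -> 10.0.0.4 (expiry=0+2=2). clock=0
Op 4: tick 1 -> clock=1.
Op 5: tick 2 -> clock=3. purged={b.com,c.com}
Op 6: insert c.com -> 10.0.0.4 (expiry=3+2=5). clock=3
Op 7: tick 8 -> clock=11. purged={c.com}
Op 8: tick 2 -> clock=13.
Op 9: insert a.com -> 10.0.0.4 (expiry=13+2=15). clock=13
Op 10: tick 1 -> clock=14.
Op 11: tick 4 -> clock=18. purged={a.com}
Op 12: tick 5 -> clock=23.
Op 13: tick 7 -> clock=30.
Op 14: insert b.com -> 10.0.0.4 (expiry=30+2=32). clock=30
Op 15: insert a.com -> 10.0.0.1 (expiry=30+2=32). clock=30
Op 16: insert b.com -> 10.0.0.3 (expiry=30+1=31). clock=30
Op 17: insert c.com -> 10.0.0.5 (expiry=30+2=32). clock=30
Op 18: tick 7 -> clock=37. purged={a.com,b.com,c.com}
Op 19: insert a.com -> 10.0.0.3 (expiry=37+2=39). clock=37
Op 20: insert c.com -> 10.0.0.1 (expiry=37+2=39). clock=37
Op 21: tick 7 -> clock=44. purged={a.com,c.com}
Op 22: tick 3 -> clock=47.
Op 23: tick 6 -> clock=53.
Op 24: insert a.com -> 10.0.0.3 (expiry=53+2=55). clock=53
Op 25: tick 1 -> clock=54.
Op 26: insert b.com -> 10.0.0.1 (expiry=54+1=55). clock=54
Op 27: insert c.com -> 10.0.0.5 (expiry=54+2=56). clock=54
Final clock = 54
Final cache (unexpired): {a.com,b.com,c.com} -> size=3

Answer: clock=54 cache_size=3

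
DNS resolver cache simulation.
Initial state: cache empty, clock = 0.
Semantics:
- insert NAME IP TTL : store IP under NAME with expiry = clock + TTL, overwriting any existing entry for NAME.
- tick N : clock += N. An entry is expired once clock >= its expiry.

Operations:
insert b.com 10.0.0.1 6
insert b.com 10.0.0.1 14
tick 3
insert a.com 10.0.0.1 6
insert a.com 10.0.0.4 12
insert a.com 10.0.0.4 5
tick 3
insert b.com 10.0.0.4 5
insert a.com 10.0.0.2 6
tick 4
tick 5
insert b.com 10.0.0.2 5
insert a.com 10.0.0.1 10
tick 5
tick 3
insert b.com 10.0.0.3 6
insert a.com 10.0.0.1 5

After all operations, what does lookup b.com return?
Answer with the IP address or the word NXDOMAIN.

Answer: 10.0.0.3

Derivation:
Op 1: insert b.com -> 10.0.0.1 (expiry=0+6=6). clock=0
Op 2: insert b.com -> 10.0.0.1 (expiry=0+14=14). clock=0
Op 3: tick 3 -> clock=3.
Op 4: insert a.com -> 10.0.0.1 (expiry=3+6=9). clock=3
Op 5: insert a.com -> 10.0.0.4 (expiry=3+12=15). clock=3
Op 6: insert a.com -> 10.0.0.4 (expiry=3+5=8). clock=3
Op 7: tick 3 -> clock=6.
Op 8: insert b.com -> 10.0.0.4 (expiry=6+5=11). clock=6
Op 9: insert a.com -> 10.0.0.2 (expiry=6+6=12). clock=6
Op 10: tick 4 -> clock=10.
Op 11: tick 5 -> clock=15. purged={a.com,b.com}
Op 12: insert b.com -> 10.0.0.2 (expiry=15+5=20). clock=15
Op 13: insert a.com -> 10.0.0.1 (expiry=15+10=25). clock=15
Op 14: tick 5 -> clock=20. purged={b.com}
Op 15: tick 3 -> clock=23.
Op 16: insert b.com -> 10.0.0.3 (expiry=23+6=29). clock=23
Op 17: insert a.com -> 10.0.0.1 (expiry=23+5=28). clock=23
lookup b.com: present, ip=10.0.0.3 expiry=29 > clock=23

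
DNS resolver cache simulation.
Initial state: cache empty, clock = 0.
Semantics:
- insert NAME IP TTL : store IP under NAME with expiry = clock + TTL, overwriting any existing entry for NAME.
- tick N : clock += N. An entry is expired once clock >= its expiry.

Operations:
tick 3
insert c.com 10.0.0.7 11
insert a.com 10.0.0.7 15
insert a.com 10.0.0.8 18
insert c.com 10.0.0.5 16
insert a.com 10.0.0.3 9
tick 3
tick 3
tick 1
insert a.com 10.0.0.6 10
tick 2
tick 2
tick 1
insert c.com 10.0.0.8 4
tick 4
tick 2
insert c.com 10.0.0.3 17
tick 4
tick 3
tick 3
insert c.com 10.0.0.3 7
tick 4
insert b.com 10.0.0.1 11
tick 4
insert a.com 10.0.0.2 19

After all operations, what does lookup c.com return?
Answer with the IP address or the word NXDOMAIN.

Op 1: tick 3 -> clock=3.
Op 2: insert c.com -> 10.0.0.7 (expiry=3+11=14). clock=3
Op 3: insert a.com -> 10.0.0.7 (expiry=3+15=18). clock=3
Op 4: insert a.com -> 10.0.0.8 (expiry=3+18=21). clock=3
Op 5: insert c.com -> 10.0.0.5 (expiry=3+16=19). clock=3
Op 6: insert a.com -> 10.0.0.3 (expiry=3+9=12). clock=3
Op 7: tick 3 -> clock=6.
Op 8: tick 3 -> clock=9.
Op 9: tick 1 -> clock=10.
Op 10: insert a.com -> 10.0.0.6 (expiry=10+10=20). clock=10
Op 11: tick 2 -> clock=12.
Op 12: tick 2 -> clock=14.
Op 13: tick 1 -> clock=15.
Op 14: insert c.com -> 10.0.0.8 (expiry=15+4=19). clock=15
Op 15: tick 4 -> clock=19. purged={c.com}
Op 16: tick 2 -> clock=21. purged={a.com}
Op 17: insert c.com -> 10.0.0.3 (expiry=21+17=38). clock=21
Op 18: tick 4 -> clock=25.
Op 19: tick 3 -> clock=28.
Op 20: tick 3 -> clock=31.
Op 21: insert c.com -> 10.0.0.3 (expiry=31+7=38). clock=31
Op 22: tick 4 -> clock=35.
Op 23: insert b.com -> 10.0.0.1 (expiry=35+11=46). clock=35
Op 24: tick 4 -> clock=39. purged={c.com}
Op 25: insert a.com -> 10.0.0.2 (expiry=39+19=58). clock=39
lookup c.com: not in cache (expired or never inserted)

Answer: NXDOMAIN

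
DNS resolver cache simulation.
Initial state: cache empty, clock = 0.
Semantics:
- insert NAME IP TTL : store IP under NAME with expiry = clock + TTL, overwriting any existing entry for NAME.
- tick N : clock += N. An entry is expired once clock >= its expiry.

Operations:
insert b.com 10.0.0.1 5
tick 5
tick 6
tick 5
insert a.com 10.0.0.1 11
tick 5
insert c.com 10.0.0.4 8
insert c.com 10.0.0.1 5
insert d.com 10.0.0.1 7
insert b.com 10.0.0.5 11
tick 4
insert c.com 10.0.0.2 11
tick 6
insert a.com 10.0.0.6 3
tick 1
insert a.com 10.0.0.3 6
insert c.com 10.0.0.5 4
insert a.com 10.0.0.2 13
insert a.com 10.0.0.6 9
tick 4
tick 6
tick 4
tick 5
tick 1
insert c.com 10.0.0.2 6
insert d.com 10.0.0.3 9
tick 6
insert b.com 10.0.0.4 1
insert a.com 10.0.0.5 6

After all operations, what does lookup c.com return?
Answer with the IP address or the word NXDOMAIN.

Answer: NXDOMAIN

Derivation:
Op 1: insert b.com -> 10.0.0.1 (expiry=0+5=5). clock=0
Op 2: tick 5 -> clock=5. purged={b.com}
Op 3: tick 6 -> clock=11.
Op 4: tick 5 -> clock=16.
Op 5: insert a.com -> 10.0.0.1 (expiry=16+11=27). clock=16
Op 6: tick 5 -> clock=21.
Op 7: insert c.com -> 10.0.0.4 (expiry=21+8=29). clock=21
Op 8: insert c.com -> 10.0.0.1 (expiry=21+5=26). clock=21
Op 9: insert d.com -> 10.0.0.1 (expiry=21+7=28). clock=21
Op 10: insert b.com -> 10.0.0.5 (expiry=21+11=32). clock=21
Op 11: tick 4 -> clock=25.
Op 12: insert c.com -> 10.0.0.2 (expiry=25+11=36). clock=25
Op 13: tick 6 -> clock=31. purged={a.com,d.com}
Op 14: insert a.com -> 10.0.0.6 (expiry=31+3=34). clock=31
Op 15: tick 1 -> clock=32. purged={b.com}
Op 16: insert a.com -> 10.0.0.3 (expiry=32+6=38). clock=32
Op 17: insert c.com -> 10.0.0.5 (expiry=32+4=36). clock=32
Op 18: insert a.com -> 10.0.0.2 (expiry=32+13=45). clock=32
Op 19: insert a.com -> 10.0.0.6 (expiry=32+9=41). clock=32
Op 20: tick 4 -> clock=36. purged={c.com}
Op 21: tick 6 -> clock=42. purged={a.com}
Op 22: tick 4 -> clock=46.
Op 23: tick 5 -> clock=51.
Op 24: tick 1 -> clock=52.
Op 25: insert c.com -> 10.0.0.2 (expiry=52+6=58). clock=52
Op 26: insert d.com -> 10.0.0.3 (expiry=52+9=61). clock=52
Op 27: tick 6 -> clock=58. purged={c.com}
Op 28: insert b.com -> 10.0.0.4 (expiry=58+1=59). clock=58
Op 29: insert a.com -> 10.0.0.5 (expiry=58+6=64). clock=58
lookup c.com: not in cache (expired or never inserted)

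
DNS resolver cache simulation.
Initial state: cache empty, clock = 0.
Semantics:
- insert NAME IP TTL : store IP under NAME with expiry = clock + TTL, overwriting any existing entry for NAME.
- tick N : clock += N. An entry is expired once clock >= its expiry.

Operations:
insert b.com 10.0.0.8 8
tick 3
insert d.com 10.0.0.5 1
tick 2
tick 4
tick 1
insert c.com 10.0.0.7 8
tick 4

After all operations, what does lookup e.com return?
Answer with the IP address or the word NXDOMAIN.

Answer: NXDOMAIN

Derivation:
Op 1: insert b.com -> 10.0.0.8 (expiry=0+8=8). clock=0
Op 2: tick 3 -> clock=3.
Op 3: insert d.com -> 10.0.0.5 (expiry=3+1=4). clock=3
Op 4: tick 2 -> clock=5. purged={d.com}
Op 5: tick 4 -> clock=9. purged={b.com}
Op 6: tick 1 -> clock=10.
Op 7: insert c.com -> 10.0.0.7 (expiry=10+8=18). clock=10
Op 8: tick 4 -> clock=14.
lookup e.com: not in cache (expired or never inserted)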